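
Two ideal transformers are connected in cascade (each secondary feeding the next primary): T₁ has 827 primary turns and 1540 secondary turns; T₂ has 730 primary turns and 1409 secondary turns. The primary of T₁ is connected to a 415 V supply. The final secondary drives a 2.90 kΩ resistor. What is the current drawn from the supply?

After T₁: V = 415.00 × 1540/827 = 772.79 V.
After T₂: V = 772.79 × 1409/730 = 1491.6 V.
I_load = 1491.6/2900 = 0.51434 A, so P_out = 1491.6 × 0.51434 = 767.19 W.
All ideal ⇒ P_in = P_out, so I_supply = 767.19/415 = 1.85 A.

I_supply ≈ 1.85 A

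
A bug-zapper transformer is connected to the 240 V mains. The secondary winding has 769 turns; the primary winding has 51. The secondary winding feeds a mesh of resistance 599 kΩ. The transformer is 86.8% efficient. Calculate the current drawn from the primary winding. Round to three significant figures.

I_p ≈ 0.105 A

V_s = 240 × 769/51 = 3618.8 V.
I_s = V_s/R = 3618.8/599000 = 0.0060414 A.
P_out = V_s I_s = 3618.8 × 0.0060414 = 21.863 W.
P_in = P_out/η = 21.863/0.868 = 25.188 W.
I_p = P_in/V_p = 25.188/240 = 0.105 A.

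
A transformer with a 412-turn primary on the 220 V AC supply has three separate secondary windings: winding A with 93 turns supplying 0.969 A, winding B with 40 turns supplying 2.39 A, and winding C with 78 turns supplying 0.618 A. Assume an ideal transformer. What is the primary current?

V_A = 220 × 93/412 = 49.660 V; V_B = 220 × 40/412 = 21.359 V; V_C = 220 × 78/412 = 41.650 V.
P_out = V_A I_A + V_B I_B + V_C I_C = 49.660×0.969 + 21.359×2.39 + 41.650×0.618 = 48.121 + 51.049 + 25.740 = 124.91 W.
Ideal ⇒ P_in = P_out, so I_p = P_out/V_p = 124.91/220 = 0.568 A.

I_p ≈ 0.568 A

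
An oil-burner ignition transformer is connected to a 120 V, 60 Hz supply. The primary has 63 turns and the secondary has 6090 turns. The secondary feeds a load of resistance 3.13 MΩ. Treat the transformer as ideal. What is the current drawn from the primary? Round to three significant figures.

I_p ≈ 0.358 A

V_s = V_p × N_s/N_p = 120 × 6090/63 = 11600 V.
I_s = V_s/R = 11600/(3.13×10^6) = 0.0037061 A.
For an ideal transformer I_p N_p = I_s N_s, so I_p = 0.0037061 × 6090/63 = 0.358 A.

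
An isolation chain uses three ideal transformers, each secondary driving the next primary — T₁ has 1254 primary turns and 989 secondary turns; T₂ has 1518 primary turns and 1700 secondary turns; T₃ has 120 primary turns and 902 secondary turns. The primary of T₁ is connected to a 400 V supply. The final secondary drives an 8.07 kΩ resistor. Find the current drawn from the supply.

After T₁: V = 400.00 × 989/1254 = 315.47 V.
After T₂: V = 315.47 × 1700/1518 = 353.29 V.
After T₃: V = 353.29 × 902/120 = 2655.6 V.
I_load = 2655.6/8070 = 0.32907 A, so P_out = 2655.6 × 0.32907 = 873.87 W.
All ideal ⇒ P_in = P_out, so I_supply = 873.87/400 = 2.18 A.

I_supply ≈ 2.18 A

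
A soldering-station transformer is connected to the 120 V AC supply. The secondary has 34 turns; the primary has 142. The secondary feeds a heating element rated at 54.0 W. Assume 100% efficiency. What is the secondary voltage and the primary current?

V_s ≈ 28.7 V, I_p ≈ 0.450 A

V_s = V_p × N_s/N_p = 120 × 34/142 = 28.732 V.
I_s = P/V_s = 54.0/28.732 = 1.8794 A.
I_p = I_s × N_s/N_p = 1.8794 × 34/142 = 0.450 A.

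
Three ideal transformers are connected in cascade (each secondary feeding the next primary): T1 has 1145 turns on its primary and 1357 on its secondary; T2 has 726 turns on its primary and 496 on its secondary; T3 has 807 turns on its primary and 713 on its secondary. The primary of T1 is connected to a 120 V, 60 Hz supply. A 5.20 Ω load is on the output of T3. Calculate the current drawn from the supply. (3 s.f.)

After T1: V = 120.00 × 1357/1145 = 142.22 V.
After T2: V = 142.22 × 496/726 = 97.163 V.
After T3: V = 97.163 × 713/807 = 85.845 V.
I_load = 85.845/5.20 = 16.509 A, so P_out = 85.845 × 16.509 = 1417.2 W.
All ideal ⇒ P_in = P_out, so I_supply = 1417.2/120 = 11.8 A.

I_supply ≈ 11.8 A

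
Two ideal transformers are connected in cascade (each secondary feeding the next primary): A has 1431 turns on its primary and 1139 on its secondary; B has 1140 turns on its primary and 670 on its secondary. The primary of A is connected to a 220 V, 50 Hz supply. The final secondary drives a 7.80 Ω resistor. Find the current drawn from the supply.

Secondary of A: V = 220.00 × 1139/1431 = 175.11 V.
Secondary of B: V = 175.11 × 670/1140 = 102.91 V.
I_load = 102.91/7.80 = 13.194 A, so P_out = 102.91 × 13.194 = 1357.9 W.
All ideal ⇒ P_in = P_out, so I_supply = 1357.9/220 = 6.17 A.

I_supply ≈ 6.17 A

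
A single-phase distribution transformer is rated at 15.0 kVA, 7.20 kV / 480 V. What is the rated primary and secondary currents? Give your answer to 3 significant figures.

I_p = S/V_p = 15000/7200 = 2.08 A.
I_s = S/V_s = 15000/480 = 31.2 A.

I_p ≈ 2.08 A, I_s ≈ 31.2 A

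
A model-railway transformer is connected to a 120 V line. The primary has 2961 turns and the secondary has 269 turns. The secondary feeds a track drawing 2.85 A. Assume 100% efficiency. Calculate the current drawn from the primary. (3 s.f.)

I_p ≈ 0.259 A

For an ideal transformer I_p N_p = I_s N_s, so I_p = 2.85 × 269/2961 = 0.259 A.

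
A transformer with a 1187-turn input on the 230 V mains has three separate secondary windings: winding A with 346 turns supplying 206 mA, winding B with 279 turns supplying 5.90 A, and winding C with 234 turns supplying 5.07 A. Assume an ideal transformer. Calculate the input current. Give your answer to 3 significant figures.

I_in ≈ 2.45 A

V_A = 230 × 346/1187 = 67.043 V; V_B = 230 × 279/1187 = 54.061 V; V_C = 230 × 234/1187 = 45.341 V.
P_out = V_A I_A + V_B I_B + V_C I_C = 67.043×0.206 + 54.061×5.90 + 45.341×5.07 = 13.811 + 318.96 + 229.88 = 562.65 W.
Ideal ⇒ P_in = P_out, so I_in = P_out/V_in = 562.65/230 = 2.45 A.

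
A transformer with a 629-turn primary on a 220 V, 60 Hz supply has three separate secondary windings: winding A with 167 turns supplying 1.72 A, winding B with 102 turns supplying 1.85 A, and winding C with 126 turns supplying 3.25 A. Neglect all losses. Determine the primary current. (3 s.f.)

V_A = 220 × 167/629 = 58.410 V; V_B = 220 × 102/629 = 35.676 V; V_C = 220 × 126/629 = 44.070 V.
P_out = V_A I_A + V_B I_B + V_C I_C = 58.410×1.72 + 35.676×1.85 + 44.070×3.25 = 100.47 + 66.000 + 143.23 = 309.69 W.
Ideal ⇒ P_in = P_out, so I_p = P_out/V_p = 309.69/220 = 1.41 A.

I_p ≈ 1.41 A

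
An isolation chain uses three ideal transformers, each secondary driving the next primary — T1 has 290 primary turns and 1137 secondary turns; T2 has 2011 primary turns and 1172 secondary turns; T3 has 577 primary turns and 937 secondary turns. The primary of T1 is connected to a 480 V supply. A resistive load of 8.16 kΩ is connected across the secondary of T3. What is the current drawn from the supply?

I_supply ≈ 0.810 A

Secondary of T1: V = 480.00 × 1137/290 = 1881.9 V.
Secondary of T2: V = 1881.9 × 1172/2011 = 1096.8 V.
Secondary of T3: V = 1096.8 × 937/577 = 1781.1 V.
I_load = 1781.1/8160 = 0.21827 A, so P_out = 1781.1 × 0.21827 = 388.75 W.
All ideal ⇒ P_in = P_out, so I_supply = 388.75/480 = 0.810 A.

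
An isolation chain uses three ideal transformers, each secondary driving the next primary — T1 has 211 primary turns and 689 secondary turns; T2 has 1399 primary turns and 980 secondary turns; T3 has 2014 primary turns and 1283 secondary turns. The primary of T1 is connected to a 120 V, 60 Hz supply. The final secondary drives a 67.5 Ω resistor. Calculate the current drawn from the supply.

After T1: V = 120.00 × 689/211 = 391.85 V.
After T2: V = 391.85 × 980/1399 = 274.49 V.
After T3: V = 274.49 × 1283/2014 = 174.86 V.
I_load = 174.86/67.5 = 2.5905 A, so P_out = 174.86 × 2.5905 = 452.98 W.
All ideal ⇒ P_in = P_out, so I_supply = 452.98/120 = 3.77 A.

I_supply ≈ 3.77 A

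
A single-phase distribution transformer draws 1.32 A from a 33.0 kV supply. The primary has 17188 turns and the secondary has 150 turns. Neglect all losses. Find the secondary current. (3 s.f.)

I_s/I_p = N_p/N_s, so I_s = 1.32 × 17188/150 = 151 A.

I_s ≈ 151 A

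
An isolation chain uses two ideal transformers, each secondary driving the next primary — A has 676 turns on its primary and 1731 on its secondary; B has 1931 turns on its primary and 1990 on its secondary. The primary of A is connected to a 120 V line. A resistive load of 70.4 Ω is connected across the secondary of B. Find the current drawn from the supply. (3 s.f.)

I_supply ≈ 11.9 A

After A: V = 120.00 × 1731/676 = 307.28 V.
After B: V = 307.28 × 1990/1931 = 316.67 V.
I_load = 316.67/70.4 = 4.4981 A, so P_out = 316.67 × 4.4981 = 1424.4 W.
All ideal ⇒ P_in = P_out, so I_supply = 1424.4/120 = 11.9 A.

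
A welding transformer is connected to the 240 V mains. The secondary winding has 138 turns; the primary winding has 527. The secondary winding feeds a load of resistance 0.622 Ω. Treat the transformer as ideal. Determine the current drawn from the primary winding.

V_s = V_p × N_s/N_p = 240 × 138/527 = 62.846 V.
I_s = V_s/R = 62.846/0.622 = 101.04 A.
For an ideal transformer I_p N_p = I_s N_s, so I_p = 101.04 × 138/527 = 26.5 A.

I_p ≈ 26.5 A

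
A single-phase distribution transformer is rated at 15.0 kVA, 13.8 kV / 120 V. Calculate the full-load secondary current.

I_s = S/V_s = 15000/120 = 125 A.

I_s ≈ 125 A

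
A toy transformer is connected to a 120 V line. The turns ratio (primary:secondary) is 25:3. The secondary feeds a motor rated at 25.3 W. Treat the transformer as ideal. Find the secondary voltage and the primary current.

V_s = V_p × N_s/N_p = 120 × 3/25 = 14.400 V.
I_s = P/V_s = 25.3/14.400 = 1.7569 A.
I_p = I_s × N_s/N_p = 1.7569 × 3/25 = 0.211 A.

V_s ≈ 14.4 V, I_p ≈ 0.211 A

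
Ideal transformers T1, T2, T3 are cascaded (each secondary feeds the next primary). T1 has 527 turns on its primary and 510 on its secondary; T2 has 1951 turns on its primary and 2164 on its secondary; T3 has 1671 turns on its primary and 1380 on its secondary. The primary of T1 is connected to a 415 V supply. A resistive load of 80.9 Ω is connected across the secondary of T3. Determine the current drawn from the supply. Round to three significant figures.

I_supply ≈ 4.03 A

Secondary of T1: V = 415.00 × 510/527 = 401.61 V.
Secondary of T2: V = 401.61 × 2164/1951 = 445.46 V.
Secondary of T3: V = 445.46 × 1380/1671 = 367.88 V.
I_load = 367.88/80.9 = 4.5474 A, so P_out = 367.88 × 4.5474 = 1672.9 W.
All ideal ⇒ P_in = P_out, so I_supply = 1672.9/415 = 4.03 A.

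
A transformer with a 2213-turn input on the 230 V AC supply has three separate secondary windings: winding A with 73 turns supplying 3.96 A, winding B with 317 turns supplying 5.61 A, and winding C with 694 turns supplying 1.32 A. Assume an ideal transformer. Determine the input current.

I_in ≈ 1.35 A

V_A = 230 × 73/2213 = 7.5870 V; V_B = 230 × 317/2213 = 32.946 V; V_C = 230 × 694/2213 = 72.128 V.
P_out = V_A I_A + V_B I_B + V_C I_C = 7.5870×3.96 + 32.946×5.61 + 72.128×1.32 = 30.044 + 184.83 + 95.209 = 310.08 W.
Ideal ⇒ P_in = P_out, so I_in = P_out/V_in = 310.08/230 = 1.35 A.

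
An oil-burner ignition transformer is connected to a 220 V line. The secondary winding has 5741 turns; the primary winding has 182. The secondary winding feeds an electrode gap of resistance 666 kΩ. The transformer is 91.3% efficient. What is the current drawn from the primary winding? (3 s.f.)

I_p ≈ 0.360 A

V_s = 220 × 5741/182 = 6939.7 V.
I_s = V_s/R = 6939.7/666000 = 0.010420 A.
P_out = V_s I_s = 6939.7 × 0.010420 = 72.311 W.
P_in = P_out/η = 72.311/0.913 = 79.201 W.
I_p = P_in/V_p = 79.201/220 = 0.360 A.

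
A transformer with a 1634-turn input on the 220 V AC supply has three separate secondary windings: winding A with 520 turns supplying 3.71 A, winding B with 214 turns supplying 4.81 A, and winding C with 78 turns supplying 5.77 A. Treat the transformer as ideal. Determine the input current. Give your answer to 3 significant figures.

V_A = 220 × 520/1634 = 70.012 V; V_B = 220 × 214/1634 = 28.813 V; V_C = 220 × 78/1634 = 10.502 V.
P_out = V_A I_A + V_B I_B + V_C I_C = 70.012×3.71 + 28.813×4.81 + 10.502×5.77 = 259.75 + 138.59 + 60.596 = 458.93 W.
Ideal ⇒ P_in = P_out, so I_in = P_out/V_in = 458.93/220 = 2.09 A.

I_in ≈ 2.09 A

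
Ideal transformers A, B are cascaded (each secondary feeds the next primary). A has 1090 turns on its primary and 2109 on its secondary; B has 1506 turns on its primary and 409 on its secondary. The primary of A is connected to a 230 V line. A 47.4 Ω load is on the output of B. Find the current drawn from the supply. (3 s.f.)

Secondary of A: V = 230.00 × 2109/1090 = 445.02 V.
Secondary of B: V = 445.02 × 409/1506 = 120.86 V.
I_load = 120.86/47.4 = 2.5498 A, so P_out = 120.86 × 2.5498 = 308.16 W.
All ideal ⇒ P_in = P_out, so I_supply = 308.16/230 = 1.34 A.

I_supply ≈ 1.34 A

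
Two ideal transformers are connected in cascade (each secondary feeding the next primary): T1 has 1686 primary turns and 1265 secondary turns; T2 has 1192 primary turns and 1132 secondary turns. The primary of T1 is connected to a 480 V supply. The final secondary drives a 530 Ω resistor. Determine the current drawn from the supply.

After T1: V = 480.00 × 1265/1686 = 360.14 V.
After T2: V = 360.14 × 1132/1192 = 342.01 V.
I_load = 342.01/530 = 0.64531 A, so P_out = 342.01 × 0.64531 = 220.71 W.
All ideal ⇒ P_in = P_out, so I_supply = 220.71/480 = 0.460 A.

I_supply ≈ 0.460 A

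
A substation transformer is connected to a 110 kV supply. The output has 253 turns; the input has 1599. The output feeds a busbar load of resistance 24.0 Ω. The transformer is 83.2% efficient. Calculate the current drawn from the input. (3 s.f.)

I_in ≈ 138 A

V_out = 110000 × 253/1599 = 17405 V.
I_out = V_out/R = 17405/24.0 = 725.19 A.
P_out = V_out I_out = 17405 × 725.19 = 1.2622×10^7 W.
P_in = P_out/η = 1.2622×10^7/0.832 = 1.5170×10^7 W.
I_in = P_in/V_in = 1.5170×10^7/110000 = 138 A.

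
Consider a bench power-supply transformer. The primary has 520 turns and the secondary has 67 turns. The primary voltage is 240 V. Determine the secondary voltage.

V_s ≈ 30.9 V

V_s/V_p = N_s/N_p, so V_s = 240 × 67/520 = 30.9 V.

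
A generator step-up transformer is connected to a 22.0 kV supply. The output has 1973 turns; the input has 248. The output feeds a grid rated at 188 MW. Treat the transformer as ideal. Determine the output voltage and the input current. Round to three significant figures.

V_out ≈ 175000 V, I_in ≈ 8550 A

V_out = V_in × N_out/N_in = 22000 × 1973/248 = 175020 V.
I_out = P/V_out = 1.88×10^8/175020 = 1074.1 A.
I_in = I_out × N_out/N_in = 1074.1 × 1973/248 = 8550 A.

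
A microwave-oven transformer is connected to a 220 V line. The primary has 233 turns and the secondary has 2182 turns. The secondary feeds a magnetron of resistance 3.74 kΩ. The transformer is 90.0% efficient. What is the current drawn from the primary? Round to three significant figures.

I_p ≈ 5.73 A

V_s = 220 × 2182/233 = 2060.3 V.
I_s = V_s/R = 2060.3/3740 = 0.55087 A.
P_out = V_s I_s = 2060.3 × 0.55087 = 1134.9 W.
P_in = P_out/η = 1134.9/0.900 = 1261.0 W.
I_p = P_in/V_p = 1261.0/220 = 5.73 A.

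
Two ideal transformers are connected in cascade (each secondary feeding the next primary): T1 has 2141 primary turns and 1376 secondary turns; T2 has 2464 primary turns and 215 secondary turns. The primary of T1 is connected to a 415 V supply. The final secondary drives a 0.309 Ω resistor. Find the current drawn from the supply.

After T1: V = 415.00 × 1376/2141 = 266.72 V.
After T2: V = 266.72 × 215/2464 = 23.273 V.
I_load = 23.273/0.309 = 75.316 A, so P_out = 23.273 × 75.316 = 1752.8 W.
All ideal ⇒ P_in = P_out, so I_supply = 1752.8/415 = 4.22 A.

I_supply ≈ 4.22 A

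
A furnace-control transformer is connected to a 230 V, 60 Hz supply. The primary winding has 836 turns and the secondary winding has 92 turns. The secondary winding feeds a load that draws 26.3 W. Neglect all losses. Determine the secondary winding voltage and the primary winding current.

V_s = V_p × N_s/N_p = 230 × 92/836 = 25.311 V.
I_s = P/V_s = 26.3/25.311 = 1.0391 A.
I_p = I_s × N_s/N_p = 1.0391 × 92/836 = 0.114 A.

V_s ≈ 25.3 V, I_p ≈ 0.114 A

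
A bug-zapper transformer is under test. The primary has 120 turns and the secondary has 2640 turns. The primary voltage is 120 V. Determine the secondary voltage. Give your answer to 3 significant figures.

V_s ≈ 2640 V

V_s/V_p = N_s/N_p, so V_s = 120 × 2640/120 = 2640 V.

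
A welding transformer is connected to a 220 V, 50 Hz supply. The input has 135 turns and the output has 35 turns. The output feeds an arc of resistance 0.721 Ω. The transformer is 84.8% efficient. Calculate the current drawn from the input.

I_in ≈ 24.2 A

V_out = 220 × 35/135 = 57.037 V.
I_out = V_out/R = 57.037/0.721 = 79.108 A.
P_out = V_out I_out = 57.037 × 79.108 = 4512.1 W.
P_in = P_out/η = 4512.1/0.848 = 5320.9 W.
I_in = P_in/V_in = 5320.9/220 = 24.2 A.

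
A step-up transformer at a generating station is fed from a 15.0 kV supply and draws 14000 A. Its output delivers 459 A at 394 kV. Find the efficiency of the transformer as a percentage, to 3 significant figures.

P_in = 15000 × 14000 = 2.10000×10^8 W.
P_out = 394000 × 459 = 1.80846×10^8 W.
η = P_out/P_in = 1.80846×10^8/(2.10000×10^8) = 0.861.

η ≈ 86.1%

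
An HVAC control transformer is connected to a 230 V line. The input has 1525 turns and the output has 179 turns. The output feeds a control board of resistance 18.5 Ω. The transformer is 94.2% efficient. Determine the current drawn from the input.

I_in ≈ 0.182 A

V_out = 230 × 179/1525 = 26.997 V.
I_out = V_out/R = 26.997/18.5 = 1.4593 A.
P_out = V_out I_out = 26.997 × 1.4593 = 39.396 W.
P_in = P_out/η = 39.396/0.942 = 41.821 W.
I_in = P_in/V_in = 41.821/230 = 0.182 A.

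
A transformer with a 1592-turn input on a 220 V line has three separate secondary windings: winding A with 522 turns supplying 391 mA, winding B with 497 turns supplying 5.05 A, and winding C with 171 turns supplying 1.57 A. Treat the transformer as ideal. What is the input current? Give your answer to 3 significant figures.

I_in ≈ 1.87 A

V_A = 220 × 522/1592 = 72.136 V; V_B = 220 × 497/1592 = 68.681 V; V_C = 220 × 171/1592 = 23.631 V.
P_out = V_A I_A + V_B I_B + V_C I_C = 72.136×0.391 + 68.681×5.05 + 23.631×1.57 = 28.205 + 346.84 + 37.100 = 412.14 W.
Ideal ⇒ P_in = P_out, so I_in = P_out/V_in = 412.14/220 = 1.87 A.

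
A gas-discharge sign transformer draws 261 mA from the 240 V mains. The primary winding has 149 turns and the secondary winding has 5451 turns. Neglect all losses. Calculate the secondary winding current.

I_s ≈ 0.00713 A

I_s/I_p = N_p/N_s, so I_s = 0.261 × 149/5451 = 0.00713 A.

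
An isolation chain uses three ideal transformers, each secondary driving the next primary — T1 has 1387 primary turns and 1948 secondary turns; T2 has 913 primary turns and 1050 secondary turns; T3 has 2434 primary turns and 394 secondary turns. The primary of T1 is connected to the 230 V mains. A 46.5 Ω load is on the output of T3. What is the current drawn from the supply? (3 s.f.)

Secondary of T1: V = 230.00 × 1948/1387 = 323.03 V.
Secondary of T2: V = 323.03 × 1050/913 = 371.50 V.
Secondary of T3: V = 371.50 × 394/2434 = 60.136 V.
I_load = 60.136/46.5 = 1.2932 A, so P_out = 60.136 × 1.2932 = 77.771 W.
All ideal ⇒ P_in = P_out, so I_supply = 77.771/230 = 0.338 A.

I_supply ≈ 0.338 A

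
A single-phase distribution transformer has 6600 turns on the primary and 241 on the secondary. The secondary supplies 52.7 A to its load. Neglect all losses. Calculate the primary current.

I_p ≈ 1.92 A

For an ideal transformer I_p/I_s = N_s/N_p, so I_p = 52.7 × 241/6600 = 1.92 A.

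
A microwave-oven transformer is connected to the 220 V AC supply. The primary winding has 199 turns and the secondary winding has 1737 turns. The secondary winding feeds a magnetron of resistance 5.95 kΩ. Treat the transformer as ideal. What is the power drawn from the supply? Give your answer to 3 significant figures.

P ≈ 620 W

V_s = V_p × N_s/N_p = 220 × 1737/199 = 1920.3 V.
I_s = V_s/R = 1920.3/5950 = 0.32274 A.
I_p = I_s × N_s/N_p = 0.32274 × 1737/199 = 2.8171 A.
P = V_p I_p = 220 × 2.8171 = 620 W.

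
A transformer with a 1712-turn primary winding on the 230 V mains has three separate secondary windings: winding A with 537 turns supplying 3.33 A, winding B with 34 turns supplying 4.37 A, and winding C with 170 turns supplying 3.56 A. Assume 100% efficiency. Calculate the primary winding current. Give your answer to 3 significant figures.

I_p ≈ 1.48 A

V_A = 230 × 537/1712 = 72.144 V; V_B = 230 × 34/1712 = 4.5678 V; V_C = 230 × 170/1712 = 22.839 V.
P_out = V_A I_A + V_B I_B + V_C I_C = 72.144×3.33 + 4.5678×4.37 + 22.839×3.56 = 240.24 + 19.961 + 81.306 = 341.51 W.
Ideal ⇒ P_in = P_out, so I_p = P_out/V_p = 341.51/230 = 1.48 A.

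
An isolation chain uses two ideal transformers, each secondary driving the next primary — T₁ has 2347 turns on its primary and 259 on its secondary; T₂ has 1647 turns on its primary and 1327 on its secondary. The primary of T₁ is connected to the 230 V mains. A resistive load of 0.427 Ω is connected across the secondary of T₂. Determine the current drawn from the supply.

I_supply ≈ 4.26 A

Secondary of T₁: V = 230.00 × 259/2347 = 25.381 V.
Secondary of T₂: V = 25.381 × 1327/1647 = 20.450 V.
I_load = 20.450/0.427 = 47.892 A, so P_out = 20.450 × 47.892 = 979.39 W.
All ideal ⇒ P_in = P_out, so I_supply = 979.39/230 = 4.26 A.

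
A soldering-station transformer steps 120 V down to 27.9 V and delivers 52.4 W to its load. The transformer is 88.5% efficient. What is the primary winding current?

I_p ≈ 0.493 A

P_in = P_out/η = 52.4/0.885 = 59.209 W.
I_p = P_in/V_p = 59.209/120 = 0.493 A.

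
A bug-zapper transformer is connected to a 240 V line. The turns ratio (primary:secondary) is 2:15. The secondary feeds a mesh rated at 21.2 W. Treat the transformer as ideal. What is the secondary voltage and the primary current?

V_s = V_p × N_s/N_p = 240 × 15/2 = 1800.0 V.
I_s = P/V_s = 21.2/1800.0 = 0.011778 A.
I_p = I_s × N_s/N_p = 0.011778 × 15/2 = 0.0883 A.

V_s ≈ 1800 V, I_p ≈ 0.0883 A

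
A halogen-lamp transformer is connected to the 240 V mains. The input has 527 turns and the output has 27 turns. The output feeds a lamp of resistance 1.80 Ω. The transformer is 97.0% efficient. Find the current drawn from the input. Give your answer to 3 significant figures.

V_out = 240 × 27/527 = 12.296 V.
I_out = V_out/R = 12.296/1.80 = 6.8311 A.
P_out = V_out I_out = 12.296 × 6.8311 = 83.996 W.
P_in = P_out/η = 83.996/0.970 = 86.593 W.
I_in = P_in/V_in = 86.593/240 = 0.361 A.

I_in ≈ 0.361 A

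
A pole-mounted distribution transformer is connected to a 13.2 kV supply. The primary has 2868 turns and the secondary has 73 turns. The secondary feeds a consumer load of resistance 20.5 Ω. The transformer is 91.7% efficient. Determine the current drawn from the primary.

V_s = 13200 × 73/2868 = 335.98 V.
I_s = V_s/R = 335.98/20.5 = 16.389 A.
P_out = V_s I_s = 335.98 × 16.389 = 5506.6 W.
P_in = P_out/η = 5506.6/0.917 = 6005.0 W.
I_p = P_in/V_p = 6005.0/13200 = 0.455 A.

I_p ≈ 0.455 A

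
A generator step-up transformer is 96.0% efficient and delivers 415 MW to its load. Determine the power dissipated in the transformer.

P_in = P_out/η = 4.15×10^8/0.960 = 4.32292×10^8 W.
P_loss = P_in − P_out = 4.32292×10^8 − 4.15×10^8 = 1.73×10^7 W.

P_loss ≈ 1.73×10^7 W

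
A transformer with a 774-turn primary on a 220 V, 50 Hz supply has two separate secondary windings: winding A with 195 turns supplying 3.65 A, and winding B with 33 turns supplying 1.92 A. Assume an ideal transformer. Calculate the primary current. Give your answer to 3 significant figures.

V_A = 220 × 195/774 = 55.426 V; V_B = 220 × 33/774 = 9.3798 V.
P_out = V_A I_A + V_B I_B = 55.426×3.65 + 9.3798×1.92 = 202.31 + 18.009 = 220.32 W.
Ideal ⇒ P_in = P_out, so I_p = P_out/V_p = 220.32/220 = 1.00 A.

I_p ≈ 1.00 A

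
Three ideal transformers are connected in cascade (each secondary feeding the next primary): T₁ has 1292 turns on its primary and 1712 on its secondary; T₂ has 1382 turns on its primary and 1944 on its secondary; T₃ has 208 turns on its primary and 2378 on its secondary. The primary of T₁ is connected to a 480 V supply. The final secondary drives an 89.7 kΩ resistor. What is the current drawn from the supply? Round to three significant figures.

After T₁: V = 480.00 × 1712/1292 = 636.04 V.
After T₂: V = 636.04 × 1944/1382 = 894.69 V.
After T₃: V = 894.69 × 2378/208 = 10229 V.
I_load = 10229/89700 = 0.11403 A, so P_out = 10229 × 0.11403 = 1166.4 W.
All ideal ⇒ P_in = P_out, so I_supply = 1166.4/480 = 2.43 A.

I_supply ≈ 2.43 A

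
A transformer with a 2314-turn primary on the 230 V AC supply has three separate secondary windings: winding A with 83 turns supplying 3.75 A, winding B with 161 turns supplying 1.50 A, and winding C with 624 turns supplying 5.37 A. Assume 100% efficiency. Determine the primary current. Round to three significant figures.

I_p ≈ 1.69 A

V_A = 230 × 83/2314 = 8.2498 V; V_B = 230 × 161/2314 = 16.003 V; V_C = 230 × 624/2314 = 62.022 V.
P_out = V_A I_A + V_B I_B + V_C I_C = 8.2498×3.75 + 16.003×1.50 + 62.022×5.37 = 30.937 + 24.004 + 333.06 = 388.00 W.
Ideal ⇒ P_in = P_out, so I_p = P_out/V_p = 388.00/230 = 1.69 A.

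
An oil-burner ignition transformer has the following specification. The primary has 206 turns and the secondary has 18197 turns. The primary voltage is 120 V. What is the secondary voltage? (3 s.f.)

V_s/V_p = N_s/N_p, so V_s = 120 × 18197/206 = 10600 V.

V_s ≈ 10600 V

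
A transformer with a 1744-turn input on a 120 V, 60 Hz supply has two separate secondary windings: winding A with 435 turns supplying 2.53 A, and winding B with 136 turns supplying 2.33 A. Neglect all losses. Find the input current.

V_A = 120 × 435/1744 = 29.931 V; V_B = 120 × 136/1744 = 9.3578 V.
P_out = V_A I_A + V_B I_B = 29.931×2.53 + 9.3578×2.33 = 75.726 + 21.804 = 97.530 W.
Ideal ⇒ P_in = P_out, so I_in = P_out/V_in = 97.530/120 = 0.813 A.

I_in ≈ 0.813 A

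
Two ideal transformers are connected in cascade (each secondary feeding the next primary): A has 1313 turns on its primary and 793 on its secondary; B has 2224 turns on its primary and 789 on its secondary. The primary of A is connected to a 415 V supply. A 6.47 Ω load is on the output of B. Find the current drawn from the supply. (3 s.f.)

Secondary of A: V = 415.00 × 793/1313 = 250.64 V.
Secondary of B: V = 250.64 × 789/2224 = 88.920 V.
I_load = 88.920/6.47 = 13.743 A, so P_out = 88.920 × 13.743 = 1222.1 W.
All ideal ⇒ P_in = P_out, so I_supply = 1222.1/415 = 2.94 A.

I_supply ≈ 2.94 A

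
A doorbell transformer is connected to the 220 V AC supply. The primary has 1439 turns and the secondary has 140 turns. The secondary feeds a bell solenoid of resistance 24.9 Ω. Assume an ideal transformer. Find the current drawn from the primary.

V_s = V_p × N_s/N_p = 220 × 140/1439 = 21.404 V.
I_s = V_s/R = 21.404/24.9 = 0.85959 A.
For an ideal transformer I_p N_p = I_s N_s, so I_p = 0.85959 × 140/1439 = 0.0836 A.

I_p ≈ 0.0836 A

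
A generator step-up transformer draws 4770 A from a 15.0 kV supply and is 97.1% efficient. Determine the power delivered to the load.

P_out ≈ 6.95×10^7 W

P_in = V_p I_p = 15000 × 4770 = 7.1550×10^7 W.
P_out = η P_in = 0.971 × 7.1550×10^7 = 6.95×10^7 W.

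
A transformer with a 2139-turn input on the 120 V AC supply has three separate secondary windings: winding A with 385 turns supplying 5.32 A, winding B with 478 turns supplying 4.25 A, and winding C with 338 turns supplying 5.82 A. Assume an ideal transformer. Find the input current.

I_in ≈ 2.83 A

V_A = 120 × 385/2139 = 21.599 V; V_B = 120 × 478/2139 = 26.816 V; V_C = 120 × 338/2139 = 18.962 V.
P_out = V_A I_A + V_B I_B + V_C I_C = 21.599×5.32 + 26.816×4.25 + 18.962×5.82 = 114.91 + 113.97 + 110.36 = 339.23 W.
Ideal ⇒ P_in = P_out, so I_in = P_out/V_in = 339.23/120 = 2.83 A.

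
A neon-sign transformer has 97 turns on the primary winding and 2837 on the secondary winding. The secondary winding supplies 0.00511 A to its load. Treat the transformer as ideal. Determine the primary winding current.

I_p ≈ 0.149 A

For an ideal transformer I_p/I_s = N_s/N_p, so I_p = 0.00511 × 2837/97 = 0.149 A.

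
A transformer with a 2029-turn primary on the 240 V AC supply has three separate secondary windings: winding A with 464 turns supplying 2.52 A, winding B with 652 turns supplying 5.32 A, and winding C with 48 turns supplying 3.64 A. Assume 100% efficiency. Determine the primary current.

I_p ≈ 2.37 A

V_A = 240 × 464/2029 = 54.884 V; V_B = 240 × 652/2029 = 77.122 V; V_C = 240 × 48/2029 = 5.6777 V.
P_out = V_A I_A + V_B I_B + V_C I_C = 54.884×2.52 + 77.122×5.32 + 5.6777×3.64 = 138.31 + 410.29 + 20.667 = 569.26 W.
Ideal ⇒ P_in = P_out, so I_p = P_out/V_p = 569.26/240 = 2.37 A.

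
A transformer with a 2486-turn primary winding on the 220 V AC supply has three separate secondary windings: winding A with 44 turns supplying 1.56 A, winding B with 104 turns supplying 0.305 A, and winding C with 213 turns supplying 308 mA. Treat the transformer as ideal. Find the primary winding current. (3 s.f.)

V_A = 220 × 44/2486 = 3.8938 V; V_B = 220 × 104/2486 = 9.2035 V; V_C = 220 × 213/2486 = 18.850 V.
P_out = V_A I_A + V_B I_B + V_C I_C = 3.8938×1.56 + 9.2035×0.305 + 18.850×0.308 = 6.0743 + 2.8071 + 5.8057 = 14.687 W.
Ideal ⇒ P_in = P_out, so I_p = P_out/V_p = 14.687/220 = 0.0668 A.

I_p ≈ 0.0668 A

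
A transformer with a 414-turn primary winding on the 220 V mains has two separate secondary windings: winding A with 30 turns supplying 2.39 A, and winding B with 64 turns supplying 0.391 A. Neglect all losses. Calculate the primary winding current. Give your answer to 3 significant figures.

V_A = 220 × 30/414 = 15.942 V; V_B = 220 × 64/414 = 34.010 V.
P_out = V_A I_A + V_B I_B = 15.942×2.39 + 34.010×0.391 = 38.101 + 13.298 = 51.399 W.
Ideal ⇒ P_in = P_out, so I_p = P_out/V_p = 51.399/220 = 0.234 A.

I_p ≈ 0.234 A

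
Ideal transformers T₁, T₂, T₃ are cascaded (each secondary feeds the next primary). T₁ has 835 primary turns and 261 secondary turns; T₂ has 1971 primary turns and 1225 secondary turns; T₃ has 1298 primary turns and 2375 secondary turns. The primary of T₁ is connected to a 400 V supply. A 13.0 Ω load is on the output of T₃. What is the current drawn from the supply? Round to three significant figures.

Secondary of T₁: V = 400.00 × 261/835 = 125.03 V.
Secondary of T₂: V = 125.03 × 1225/1971 = 77.708 V.
Secondary of T₃: V = 77.708 × 2375/1298 = 142.18 V.
I_load = 142.18/13.0 = 10.937 A, so P_out = 142.18 × 10.937 = 1555.1 W.
All ideal ⇒ P_in = P_out, so I_supply = 1555.1/400 = 3.89 A.

I_supply ≈ 3.89 A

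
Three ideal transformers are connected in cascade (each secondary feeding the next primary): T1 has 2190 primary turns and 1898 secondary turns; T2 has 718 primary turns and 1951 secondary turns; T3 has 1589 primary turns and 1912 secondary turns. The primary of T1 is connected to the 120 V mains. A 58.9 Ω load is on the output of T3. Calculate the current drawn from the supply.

I_supply ≈ 16.4 A

Secondary of T1: V = 120.00 × 1898/2190 = 104.00 V.
Secondary of T2: V = 104.00 × 1951/718 = 282.60 V.
Secondary of T3: V = 282.60 × 1912/1589 = 340.04 V.
I_load = 340.04/58.9 = 5.7732 A, so P_out = 340.04 × 5.7732 = 1963.1 W.
All ideal ⇒ P_in = P_out, so I_supply = 1963.1/120 = 16.4 A.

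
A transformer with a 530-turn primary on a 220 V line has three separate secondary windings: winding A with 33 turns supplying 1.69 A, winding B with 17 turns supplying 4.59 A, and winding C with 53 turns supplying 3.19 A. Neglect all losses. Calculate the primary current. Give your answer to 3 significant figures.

I_p ≈ 0.571 A

V_A = 220 × 33/530 = 13.698 V; V_B = 220 × 17/530 = 7.0566 V; V_C = 220 × 53/530 = 22.000 V.
P_out = V_A I_A + V_B I_B + V_C I_C = 13.698×1.69 + 7.0566×4.59 + 22.000×3.19 = 23.150 + 32.390 + 70.180 = 125.72 W.
Ideal ⇒ P_in = P_out, so I_p = P_out/V_p = 125.72/220 = 0.571 A.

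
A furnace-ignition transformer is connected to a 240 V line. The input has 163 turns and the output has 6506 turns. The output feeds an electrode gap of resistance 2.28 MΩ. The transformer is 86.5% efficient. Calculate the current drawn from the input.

V_out = 240 × 6506/163 = 9579.4 V.
I_out = V_out/R = 9579.4/(2.28×10^6) = 0.0042015 A.
P_out = V_out I_out = 9579.4 × 0.0042015 = 40.248 W.
P_in = P_out/η = 40.248/0.865 = 46.529 W.
I_in = P_in/V_in = 46.529/240 = 0.194 A.

I_in ≈ 0.194 A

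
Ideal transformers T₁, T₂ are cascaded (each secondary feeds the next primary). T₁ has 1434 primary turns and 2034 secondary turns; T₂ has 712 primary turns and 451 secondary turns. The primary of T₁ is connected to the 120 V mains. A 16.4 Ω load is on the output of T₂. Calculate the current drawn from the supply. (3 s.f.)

Secondary of T₁: V = 120.00 × 2034/1434 = 170.21 V.
Secondary of T₂: V = 170.21 × 451/712 = 107.82 V.
I_load = 107.82/16.4 = 6.5741 A, so P_out = 107.82 × 6.5741 = 708.79 W.
All ideal ⇒ P_in = P_out, so I_supply = 708.79/120 = 5.91 A.

I_supply ≈ 5.91 A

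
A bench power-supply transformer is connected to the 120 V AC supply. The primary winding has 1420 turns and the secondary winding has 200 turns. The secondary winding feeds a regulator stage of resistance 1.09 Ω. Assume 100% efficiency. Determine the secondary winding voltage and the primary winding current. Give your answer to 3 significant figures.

V_s ≈ 16.9 V, I_p ≈ 2.18 A

V_s = V_p × N_s/N_p = 120 × 200/1420 = 16.901 V.
I_s = V_s/R = 16.901/1.09 = 15.506 A.
I_p = I_s × N_s/N_p = 15.506 × 200/1420 = 2.18 A.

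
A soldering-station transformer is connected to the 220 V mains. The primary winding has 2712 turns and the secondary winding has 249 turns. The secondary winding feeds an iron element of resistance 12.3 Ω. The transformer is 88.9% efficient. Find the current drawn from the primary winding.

V_s = 220 × 249/2712 = 20.199 V.
I_s = V_s/R = 20.199/12.3 = 1.6422 A.
P_out = V_s I_s = 20.199 × 1.6422 = 33.171 W.
P_in = P_out/η = 33.171/0.889 = 37.313 W.
I_p = P_in/V_p = 37.313/220 = 0.170 A.

I_p ≈ 0.170 A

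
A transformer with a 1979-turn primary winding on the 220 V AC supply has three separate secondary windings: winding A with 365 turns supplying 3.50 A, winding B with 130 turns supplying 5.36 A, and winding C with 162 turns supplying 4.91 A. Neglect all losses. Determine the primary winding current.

I_p ≈ 1.40 A

V_A = 220 × 365/1979 = 40.576 V; V_B = 220 × 130/1979 = 14.452 V; V_C = 220 × 162/1979 = 18.009 V.
P_out = V_A I_A + V_B I_B + V_C I_C = 40.576×3.50 + 14.452×5.36 + 18.009×4.91 = 142.02 + 77.461 + 88.425 = 307.90 W.
Ideal ⇒ P_in = P_out, so I_p = P_out/V_p = 307.90/220 = 1.40 A.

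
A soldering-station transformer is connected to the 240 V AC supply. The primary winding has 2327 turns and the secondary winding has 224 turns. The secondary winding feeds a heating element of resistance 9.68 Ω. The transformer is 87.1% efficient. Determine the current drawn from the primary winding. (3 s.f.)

I_p ≈ 0.264 A

V_s = 240 × 224/2327 = 23.103 V.
I_s = V_s/R = 23.103/9.68 = 2.3866 A.
P_out = V_s I_s = 23.103 × 2.3866 = 55.138 W.
P_in = P_out/η = 55.138/0.871 = 63.304 W.
I_p = P_in/V_p = 63.304/240 = 0.264 A.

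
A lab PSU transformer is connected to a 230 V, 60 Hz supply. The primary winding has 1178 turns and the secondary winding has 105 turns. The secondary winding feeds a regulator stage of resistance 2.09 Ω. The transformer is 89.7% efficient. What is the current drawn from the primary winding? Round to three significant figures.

V_s = 230 × 105/1178 = 20.501 V.
I_s = V_s/R = 20.501/2.09 = 9.8090 A.
P_out = V_s I_s = 20.501 × 9.8090 = 201.09 W.
P_in = P_out/η = 201.09/0.897 = 224.18 W.
I_p = P_in/V_p = 224.18/230 = 0.975 A.

I_p ≈ 0.975 A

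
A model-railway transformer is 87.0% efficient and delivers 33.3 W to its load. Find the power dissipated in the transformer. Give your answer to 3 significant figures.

P_loss ≈ 4.98 W

P_in = P_out/η = 33.3/0.870 = 38.2759 W.
P_loss = P_in − P_out = 38.2759 − 33.3 = 4.98 W.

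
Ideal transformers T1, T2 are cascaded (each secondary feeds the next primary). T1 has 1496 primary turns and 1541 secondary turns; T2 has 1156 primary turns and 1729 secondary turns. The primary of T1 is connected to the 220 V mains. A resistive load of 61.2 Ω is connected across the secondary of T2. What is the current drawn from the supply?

I_supply ≈ 8.53 A

Secondary of T1: V = 220.00 × 1541/1496 = 226.62 V.
Secondary of T2: V = 226.62 × 1729/1156 = 338.95 V.
I_load = 338.95/61.2 = 5.5383 A, so P_out = 338.95 × 5.5383 = 1877.2 W.
All ideal ⇒ P_in = P_out, so I_supply = 1877.2/220 = 8.53 A.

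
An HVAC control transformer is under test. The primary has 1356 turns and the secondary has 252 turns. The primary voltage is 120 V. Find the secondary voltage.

V_s ≈ 22.3 V

V_s/V_p = N_s/N_p, so V_s = 120 × 252/1356 = 22.3 V.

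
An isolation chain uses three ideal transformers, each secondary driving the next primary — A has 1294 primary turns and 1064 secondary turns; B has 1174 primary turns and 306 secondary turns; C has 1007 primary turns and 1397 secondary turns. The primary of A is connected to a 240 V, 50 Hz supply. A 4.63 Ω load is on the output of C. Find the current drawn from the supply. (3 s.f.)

I_supply ≈ 4.58 A

After A: V = 240.00 × 1064/1294 = 197.34 V.
After B: V = 197.34 × 306/1174 = 51.437 V.
After C: V = 51.437 × 1397/1007 = 71.357 V.
I_load = 71.357/4.63 = 15.412 A, so P_out = 71.357 × 15.412 = 1099.8 W.
All ideal ⇒ P_in = P_out, so I_supply = 1099.8/240 = 4.58 A.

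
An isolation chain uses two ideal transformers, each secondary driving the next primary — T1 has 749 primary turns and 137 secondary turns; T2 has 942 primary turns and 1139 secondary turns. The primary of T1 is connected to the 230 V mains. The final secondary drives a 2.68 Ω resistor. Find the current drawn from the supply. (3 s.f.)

I_supply ≈ 4.20 A

Secondary of T1: V = 230.00 × 137/749 = 42.069 V.
Secondary of T2: V = 42.069 × 1139/942 = 50.867 V.
I_load = 50.867/2.68 = 18.980 A, so P_out = 50.867 × 18.980 = 965.48 W.
All ideal ⇒ P_in = P_out, so I_supply = 965.48/230 = 4.20 A.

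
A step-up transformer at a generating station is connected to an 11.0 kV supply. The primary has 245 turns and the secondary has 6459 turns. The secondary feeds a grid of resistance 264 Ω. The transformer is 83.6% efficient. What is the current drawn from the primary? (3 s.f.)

V_s = 11000 × 6459/245 = 290000 V.
I_s = V_s/R = 290000/264 = 1098.5 A.
P_out = V_s I_s = 290000 × 1098.5 = 3.1855×10^8 W.
P_in = P_out/η = 3.1855×10^8/0.836 = 3.8104×10^8 W.
I_p = P_in/V_p = 3.8104×10^8/11000 = 34600 A.

I_p ≈ 34600 A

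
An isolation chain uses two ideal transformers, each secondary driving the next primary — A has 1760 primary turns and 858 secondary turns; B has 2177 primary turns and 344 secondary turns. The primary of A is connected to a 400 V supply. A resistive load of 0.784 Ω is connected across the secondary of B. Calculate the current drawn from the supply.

I_supply ≈ 3.03 A

Secondary of A: V = 400.00 × 858/1760 = 195.00 V.
Secondary of B: V = 195.00 × 344/2177 = 30.813 V.
I_load = 30.813/0.784 = 39.302 A, so P_out = 30.813 × 39.302 = 1211.0 W.
All ideal ⇒ P_in = P_out, so I_supply = 1211.0/400 = 3.03 A.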